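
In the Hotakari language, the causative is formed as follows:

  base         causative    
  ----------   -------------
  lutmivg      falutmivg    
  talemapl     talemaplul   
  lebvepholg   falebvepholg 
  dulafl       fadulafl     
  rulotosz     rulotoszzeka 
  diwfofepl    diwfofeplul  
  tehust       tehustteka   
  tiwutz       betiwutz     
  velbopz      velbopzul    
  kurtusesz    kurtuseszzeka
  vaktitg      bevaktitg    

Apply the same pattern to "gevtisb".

"gevtisb" has second-to-last letter 's'. The stems whose second-to-last letter is 's' (kurtusesz → kurtuseszzeka, rulotosz → rulotoszzeka, tehust → tehustteka) double the final consonant and add -eka.
So gevtisb → gevtisbbeka.

gevtisbbeka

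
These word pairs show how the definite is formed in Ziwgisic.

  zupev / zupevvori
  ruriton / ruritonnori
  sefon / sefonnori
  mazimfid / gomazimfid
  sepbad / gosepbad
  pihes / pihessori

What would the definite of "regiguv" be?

sepbad and sefon both begin with s- yet inflect differently (gosepbad, sefonnori), so the first letter is not what conditions the rule; the final letter is.
"regiguv" ends in -v. The one such stem in the data (zupev → zupevvori) doubles the final consonant and adds -ori (as do sefon, pihes), so the same rule applies.
The other pattern: stems ending in -d add the prefix go-.
So regiguv → regiguvvori.

regiguvvori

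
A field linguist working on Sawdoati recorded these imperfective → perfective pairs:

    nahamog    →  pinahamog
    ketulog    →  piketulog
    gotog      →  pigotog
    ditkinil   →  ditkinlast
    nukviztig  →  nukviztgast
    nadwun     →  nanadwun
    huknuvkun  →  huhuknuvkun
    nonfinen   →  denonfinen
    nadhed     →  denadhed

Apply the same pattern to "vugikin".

vugiknast

nahamog and nukviztig both end in -g yet inflect differently (pinahamog, nukviztgast), so the final letter is not what conditions the rule; the last vowel is.
"vugikin" has last vowel 'i'. The stems whose last vowel is 'i' (ditkinil → ditkinlast, nukviztig → nukviztgast) delete the last vowel and add -ast.
The other patterns: stems whose last vowel is 'o' add the prefix pi-; stems whose last vowel is 'u' repeat the first consonant+vowel as a prefix; stems whose last vowel is 'e' add the prefix de-.
So vugikin → vugiknast.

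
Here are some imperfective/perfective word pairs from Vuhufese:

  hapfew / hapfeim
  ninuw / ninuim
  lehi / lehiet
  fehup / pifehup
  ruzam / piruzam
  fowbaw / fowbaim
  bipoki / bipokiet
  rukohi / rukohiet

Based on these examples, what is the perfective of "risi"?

"risi" ends in -i. The stems ending in -i (bipoki → bipokiet, rukohi → rukohiet, lehi → lehiet) add -et.
So risi → risiet.

risiet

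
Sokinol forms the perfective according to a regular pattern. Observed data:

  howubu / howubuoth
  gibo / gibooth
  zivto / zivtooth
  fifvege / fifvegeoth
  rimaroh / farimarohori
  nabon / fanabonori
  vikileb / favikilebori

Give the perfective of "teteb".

gibo and rimaroh both have last vowel 'o' yet inflect differently (gibooth, farimarohori), so the last vowel is not what conditions the rule; whether the stem ends in a vowel or a consonant is.
"teteb" ends in a consonant. The stems ending in a consonant (rimaroh → farimarohori, nabon → fanabonori, vikileb → favikilebori) add fa- … -ori around the stem.
So teteb → fatetebori.

fatetebori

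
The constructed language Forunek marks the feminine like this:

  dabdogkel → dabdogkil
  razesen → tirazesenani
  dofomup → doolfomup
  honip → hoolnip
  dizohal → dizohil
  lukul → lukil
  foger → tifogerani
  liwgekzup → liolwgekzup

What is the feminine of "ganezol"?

ganezil

"ganezol" ends in -l. The stems ending in -l (lukul → lukil, dabdogkel → dabdogkil, dizohal → dizohil) change the last vowel to 'i'.
So ganezol → ganezil.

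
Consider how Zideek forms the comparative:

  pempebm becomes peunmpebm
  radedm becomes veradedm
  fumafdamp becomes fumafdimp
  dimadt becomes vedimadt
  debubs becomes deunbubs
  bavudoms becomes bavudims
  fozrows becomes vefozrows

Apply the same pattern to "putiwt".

debubs and bavudoms both end in -s yet inflect differently (deunbubs, bavudims), so the final letter is not what conditions the rule; the second-to-last letter is.
"putiwt" has second-to-last letter 'w'. The one such stem in the data (fozrows → vefozrows) adds the prefix ve-, so the same rule applies.
So putiwt → veputiwt.

veputiwt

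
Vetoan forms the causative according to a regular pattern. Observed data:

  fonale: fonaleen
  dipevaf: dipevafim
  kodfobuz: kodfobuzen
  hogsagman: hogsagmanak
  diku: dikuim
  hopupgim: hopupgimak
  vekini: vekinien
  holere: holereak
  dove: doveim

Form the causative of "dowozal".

dowozalim

"dowozal" begins with d-. The stems beginning with d- (dove → doveim, dipevaf → dipevafim, diku → dikuim) add -im.
The other patterns: stems beginning with h- add -ak; stems beginning with f-, k- or v- add -en.
So dowozal → dowozalim.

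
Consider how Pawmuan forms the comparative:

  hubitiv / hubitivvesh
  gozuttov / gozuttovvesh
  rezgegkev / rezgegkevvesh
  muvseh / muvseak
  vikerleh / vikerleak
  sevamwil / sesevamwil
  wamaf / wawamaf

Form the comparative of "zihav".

rezgegkev and muvseh both have last vowel 'e' yet inflect differently (rezgegkevvesh, muvseak), so the last vowel is not what conditions the rule; the final letter is.
"zihav" ends in -v. The stems ending in -v (hubitiv → hubitivvesh, gozuttov → gozuttovvesh, rezgegkev → rezgegkevvesh) double the final consonant and add -esh.
So zihav → zihavvesh.

zihavvesh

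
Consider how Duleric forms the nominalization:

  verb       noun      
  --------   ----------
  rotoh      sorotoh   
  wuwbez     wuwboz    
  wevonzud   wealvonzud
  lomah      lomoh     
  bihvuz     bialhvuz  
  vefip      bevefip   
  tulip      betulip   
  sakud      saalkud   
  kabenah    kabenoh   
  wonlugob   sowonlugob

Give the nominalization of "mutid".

bemutid

rotoh and lomah both end in -h yet inflect differently (sorotoh, lomoh), so the final letter is not what conditions the rule; the last vowel is.
"mutid" has last vowel 'i'. The stems whose last vowel is 'i' (tulip → betulip, vefip → bevefip) add the prefix be-.
The other patterns: stems whose last vowel is 'o' add the prefix so-; stems whose last vowel is 'u' insert -al- after the first vowel; stems whose last vowel is 'a' or 'e' change the last vowel to 'o'.
So mutid → bemutid.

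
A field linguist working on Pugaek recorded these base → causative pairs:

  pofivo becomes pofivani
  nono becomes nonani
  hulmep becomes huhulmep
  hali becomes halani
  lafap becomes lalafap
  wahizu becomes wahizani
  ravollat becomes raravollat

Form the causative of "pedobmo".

pedobmani

hulmep and hali both begin with h- yet inflect differently (huhulmep, halani), so the first letter is not what conditions the rule; whether the stem ends in a vowel or a consonant is.
"pedobmo" ends in a vowel. The stems ending in a vowel (nono → nonani, wahizu → wahizani, pofivo → pofivani) drop the final letter and add -ani.
The other pattern: stems ending in a consonant repeat the first consonant+vowel as a prefix.
So pedobmo → pedobmani.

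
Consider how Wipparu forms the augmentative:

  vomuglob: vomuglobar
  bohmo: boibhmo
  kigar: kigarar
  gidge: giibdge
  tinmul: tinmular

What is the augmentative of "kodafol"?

kodafolar

bohmo and vomuglob both have last vowel 'o' yet inflect differently (boibhmo, vomuglobar), so the last vowel is not what conditions the rule; whether the stem ends in a vowel or a consonant is.
"kodafol" ends in a consonant. The stems ending in a consonant (tinmul → tinmular, vomuglob → vomuglobar, kigar → kigarar) add -ar.
The other pattern: stems ending in a vowel insert -ib- after the first vowel.
So kodafol → kodafolar.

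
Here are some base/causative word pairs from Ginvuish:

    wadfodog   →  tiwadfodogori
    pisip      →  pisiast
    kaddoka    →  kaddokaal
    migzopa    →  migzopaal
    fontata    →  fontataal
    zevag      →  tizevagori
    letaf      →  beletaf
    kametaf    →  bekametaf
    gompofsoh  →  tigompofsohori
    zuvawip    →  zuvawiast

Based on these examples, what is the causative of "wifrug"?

letaf and migzopa both have last vowel 'a' yet inflect differently (beletaf, migzopaal), so the last vowel is not what conditions the rule; the final letter is.
"wifrug" ends in -g. The stems ending in -g (wadfodog → tiwadfodogori, zevag → tizevagori) add ti- … -ori around the stem.
The other patterns: stems ending in -f add the prefix be-; stems ending in -a add -al; stems ending in -p drop the final letter and add -ast.
So wifrug → tiwifrugori.

tiwifrugori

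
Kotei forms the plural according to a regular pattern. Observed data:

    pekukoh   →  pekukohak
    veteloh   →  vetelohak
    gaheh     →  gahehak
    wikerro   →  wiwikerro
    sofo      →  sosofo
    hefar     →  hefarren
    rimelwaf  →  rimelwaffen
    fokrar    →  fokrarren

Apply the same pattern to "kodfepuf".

pekukoh and wikerro both have last vowel 'o' yet inflect differently (pekukohak, wiwikerro), so the last vowel is not what conditions the rule; the final letter is.
"kodfepuf" ends in -f. The one such stem in the data (rimelwaf → rimelwaffen) doubles the final consonant and adds -en (as do hefar, fokrar), so the same rule applies.
The other patterns: stems ending in -h add -ak; stems ending in -o repeat the first consonant+vowel as a prefix.
So kodfepuf → kodfepuffen.

kodfepuffen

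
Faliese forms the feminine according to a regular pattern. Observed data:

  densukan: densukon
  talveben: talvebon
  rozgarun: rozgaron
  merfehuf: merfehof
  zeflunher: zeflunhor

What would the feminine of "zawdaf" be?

zawdof

Every pair shown (densukan → densukon, talveben → talvebon, rozgarun → rozgaron, …) follows the same rule: change the last vowel to 'o'.
So zawdaf → zawdof.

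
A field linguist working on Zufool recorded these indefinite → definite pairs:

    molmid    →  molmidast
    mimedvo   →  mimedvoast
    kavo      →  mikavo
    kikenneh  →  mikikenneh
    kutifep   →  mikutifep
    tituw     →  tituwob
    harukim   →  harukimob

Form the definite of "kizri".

mikizri

"kizri" begins with k-. The stems beginning with k- (kavo → mikavo, kikenneh → mikikenneh, kutifep → mikutifep) add the prefix mi-.
The other patterns: stems beginning with m- add -ast; stems beginning with h- or t- add -ob.
So kizri → mikizri.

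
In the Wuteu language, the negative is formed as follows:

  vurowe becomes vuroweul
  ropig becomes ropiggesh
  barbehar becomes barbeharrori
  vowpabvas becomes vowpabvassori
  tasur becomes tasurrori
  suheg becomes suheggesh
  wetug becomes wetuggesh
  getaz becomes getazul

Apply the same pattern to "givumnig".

givumniggesh

vurowe and suheg both have last vowel 'e' yet inflect differently (vuroweul, suheggesh), so the last vowel is not what conditions the rule; the final letter is.
"givumnig" ends in -g. The stems ending in -g (suheg → suheggesh, wetug → wetuggesh, ropig → ropiggesh) double the final consonant and add -esh.
The other patterns: stems ending in -e or -z add -ul; stems ending in -r or -s double the final consonant and add -ori.
So givumnig → givumniggesh.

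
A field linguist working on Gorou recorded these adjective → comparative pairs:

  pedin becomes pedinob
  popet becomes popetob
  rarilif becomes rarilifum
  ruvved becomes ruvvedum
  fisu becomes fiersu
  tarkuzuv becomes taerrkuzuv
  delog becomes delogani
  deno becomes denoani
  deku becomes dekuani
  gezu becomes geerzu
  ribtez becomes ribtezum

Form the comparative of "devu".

deku and gezu both end in -u yet inflect differently (dekuani, geerzu), so the final letter is not what conditions the rule; the first letter is.
"devu" begins with d-. The stems beginning with d- (delog → delogani, deku → dekuani, deno → denoani) add -ani.
The other patterns: stems beginning with p- add -ob; stems beginning with r- add -um; stems beginning with f-, g- or t- insert -er- after the first vowel.
So devu → devuani.

devuani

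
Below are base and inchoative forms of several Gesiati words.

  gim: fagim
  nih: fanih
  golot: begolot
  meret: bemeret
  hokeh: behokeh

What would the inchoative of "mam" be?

famam

"mam" has 1 vowel. The stems with 1 vowel (nih → fanih, gim → fagim) add the prefix fa-.
The other pattern: stems with 2 vowels add the prefix be-.
So mam → famam.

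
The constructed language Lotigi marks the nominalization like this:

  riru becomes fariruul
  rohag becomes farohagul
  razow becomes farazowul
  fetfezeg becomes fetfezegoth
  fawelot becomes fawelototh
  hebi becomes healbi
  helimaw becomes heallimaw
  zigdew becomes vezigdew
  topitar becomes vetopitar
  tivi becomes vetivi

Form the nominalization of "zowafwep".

"zowafwep" begins with z-. The one such stem in the data (zigdew → vezigdew) adds the prefix ve-, so the same rule applies.
So zowafwep → vezowafwep.

vezowafwep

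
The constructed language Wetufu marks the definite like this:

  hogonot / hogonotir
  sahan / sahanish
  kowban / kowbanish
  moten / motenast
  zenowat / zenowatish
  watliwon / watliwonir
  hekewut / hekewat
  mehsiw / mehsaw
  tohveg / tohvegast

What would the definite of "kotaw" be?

"kotaw" has last vowel 'a'. The stems whose last vowel is 'a' (sahan → sahanish, kowban → kowbanish, zenowat → zenowatish) add -ish.
The other patterns: stems whose last vowel is 'e' add -ast; stems whose last vowel is 'i' or 'u' change the last vowel to 'a'; stems whose last vowel is 'o' add -ir.
So kotaw → kotawish.

kotawish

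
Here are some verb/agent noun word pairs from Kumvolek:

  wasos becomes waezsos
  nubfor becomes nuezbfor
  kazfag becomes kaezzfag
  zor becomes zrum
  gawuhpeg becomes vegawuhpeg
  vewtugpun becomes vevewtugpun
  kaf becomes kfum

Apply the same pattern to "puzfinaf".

zor and nubfor both end in -r yet inflect differently (zrum, nuezbfor), so the final letter is not what conditions the rule; the number of vowels is.
"puzfinaf" has 3 vowels. The stems with 3 vowels (vewtugpun → vevewtugpun, gawuhpeg → vegawuhpeg) add the prefix ve-.
The other patterns: stems with 1 vowel delete the last vowel and add -um; stems with 2 vowels insert -ez- after the first vowel.
So puzfinaf → vepuzfinaf.

vepuzfinaf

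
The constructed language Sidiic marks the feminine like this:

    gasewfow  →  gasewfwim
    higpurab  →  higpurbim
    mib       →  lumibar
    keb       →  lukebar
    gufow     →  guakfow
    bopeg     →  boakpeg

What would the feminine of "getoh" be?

gufow and gasewfow both end in -w yet inflect differently (guakfow, gasewfwim), so the final letter is not what conditions the rule; the number of vowels is.
"getoh" has 2 vowels. The stems with 2 vowels (bopeg → boakpeg, gufow → guakfow) insert -ak- after the first vowel.
So getoh → geaktoh.

geaktoh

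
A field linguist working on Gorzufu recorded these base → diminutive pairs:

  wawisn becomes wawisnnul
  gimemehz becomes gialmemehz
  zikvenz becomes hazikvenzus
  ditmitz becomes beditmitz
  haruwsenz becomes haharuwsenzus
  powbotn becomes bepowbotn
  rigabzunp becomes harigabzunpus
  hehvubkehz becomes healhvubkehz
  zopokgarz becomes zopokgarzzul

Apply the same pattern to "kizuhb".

kialzuhb

wawisn and powbotn both end in -n yet inflect differently (wawisnnul, bepowbotn), so the final letter is not what conditions the rule; the second-to-last letter is.
"kizuhb" has second-to-last letter 'h'. The stems whose second-to-last letter is 'h' (hehvubkehz → healhvubkehz, gimemehz → gialmemehz) insert -al- after the first vowel.
The other patterns: stems whose second-to-last letter is 'r' or 's' double the final consonant and add -ul; stems whose second-to-last letter is 't' add the prefix be-; stems whose second-to-last letter is 'n' add ha- … -us around the stem.
So kizuhb → kialzuhb.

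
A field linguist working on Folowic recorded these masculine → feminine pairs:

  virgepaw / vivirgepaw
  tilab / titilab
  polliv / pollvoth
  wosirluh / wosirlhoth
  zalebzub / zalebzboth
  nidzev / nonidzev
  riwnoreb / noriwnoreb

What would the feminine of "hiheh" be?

nohiheh

"hiheh" has last vowel 'e'. The stems whose last vowel is 'e' (nidzev → nonidzev, riwnoreb → noriwnoreb) add the prefix no-.
The other patterns: stems whose last vowel is 'a' repeat the first consonant+vowel as a prefix; stems whose last vowel is 'i' or 'u' delete the last vowel and add -oth.
So hiheh → nohiheh.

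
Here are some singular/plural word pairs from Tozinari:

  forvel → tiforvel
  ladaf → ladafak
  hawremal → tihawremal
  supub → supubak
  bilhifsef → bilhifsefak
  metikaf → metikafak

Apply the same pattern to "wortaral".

forvel and bilhifsef both have last vowel 'e' yet inflect differently (tiforvel, bilhifsefak), so the last vowel is not what conditions the rule; the final letter is.
"wortaral" ends in -l. The stems ending in -l (forvel → tiforvel, hawremal → tihawremal) add the prefix ti-.
So wortaral → tiwortaral.

tiwortaral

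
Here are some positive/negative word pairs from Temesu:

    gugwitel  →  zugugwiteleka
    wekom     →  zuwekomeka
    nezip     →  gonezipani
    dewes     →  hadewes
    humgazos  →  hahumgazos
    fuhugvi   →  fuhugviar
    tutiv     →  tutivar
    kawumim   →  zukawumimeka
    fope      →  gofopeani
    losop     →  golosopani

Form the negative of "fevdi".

losop and wekom both have last vowel 'o' yet inflect differently (golosopani, zuwekomeka), so the last vowel is not what conditions the rule; the final letter is.
"fevdi" ends in -i. The one such stem in the data (fuhugvi → fuhugviar) adds -ar, so the same rule applies.
So fevdi → fevdiar.

fevdiar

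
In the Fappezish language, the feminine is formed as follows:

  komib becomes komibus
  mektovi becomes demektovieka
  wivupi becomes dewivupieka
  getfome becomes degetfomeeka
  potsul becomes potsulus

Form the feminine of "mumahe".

demumaheeka

komib and wivupi both have last vowel 'i' yet inflect differently (komibus, dewivupieka), so the last vowel is not what conditions the rule; whether the stem ends in a vowel or a consonant is.
"mumahe" ends in a vowel. The stems ending in a vowel (wivupi → dewivupieka, mektovi → demektovieka, getfome → degetfomeeka) add de- … -eka around the stem.
The other pattern: stems ending in a consonant add -us.
So mumahe → demumaheeka.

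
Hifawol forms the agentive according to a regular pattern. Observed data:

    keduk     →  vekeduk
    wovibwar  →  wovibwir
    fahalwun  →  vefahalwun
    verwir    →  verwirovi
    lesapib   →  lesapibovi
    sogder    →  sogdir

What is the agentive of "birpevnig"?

verwir and wovibwar both end in -r yet inflect differently (verwirovi, wovibwir), so the final letter is not what conditions the rule; the last vowel is.
"birpevnig" has last vowel 'i'. The stems whose last vowel is 'i' (verwir → verwirovi, lesapib → lesapibovi) add -ovi.
The other patterns: stems whose last vowel is 'u' add the prefix ve-; stems whose last vowel is 'a' or 'e' change the last vowel to 'i'.
So birpevnig → birpevnigovi.

birpevnigovi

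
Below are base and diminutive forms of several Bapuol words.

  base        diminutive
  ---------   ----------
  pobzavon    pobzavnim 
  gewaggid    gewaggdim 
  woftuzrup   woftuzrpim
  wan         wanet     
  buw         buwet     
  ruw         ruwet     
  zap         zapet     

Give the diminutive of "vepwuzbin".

pobzavon and wan both end in -n yet inflect differently (pobzavnim, wanet), so the final letter is not what conditions the rule; the number of vowels is.
"vepwuzbin" has 3 vowels. The stems with 3 vowels (pobzavon → pobzavnim, gewaggid → gewaggdim, woftuzrup → woftuzrpim) delete the last vowel and add -im.
The other pattern: stems with 1 vowel add -et.
So vepwuzbin → vepwuzbnim.

vepwuzbnim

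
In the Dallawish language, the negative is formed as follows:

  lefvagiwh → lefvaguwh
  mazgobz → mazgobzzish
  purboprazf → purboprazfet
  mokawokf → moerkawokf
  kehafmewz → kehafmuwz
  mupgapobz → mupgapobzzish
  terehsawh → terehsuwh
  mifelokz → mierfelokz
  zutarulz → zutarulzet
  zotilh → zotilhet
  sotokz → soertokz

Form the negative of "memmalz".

memmalzet

"memmalz" has second-to-last letter 'l'. The stems whose second-to-last letter is 'l' (zotilh → zotilhet, zutarulz → zutarulzet) add -et.
The other patterns: stems whose second-to-last letter is 'w' change the last vowel to 'u'; stems whose second-to-last letter is 'k' insert -er- after the first vowel; stems whose second-to-last letter is 'b' double the final consonant and add -ish.
So memmalz → memmalzet.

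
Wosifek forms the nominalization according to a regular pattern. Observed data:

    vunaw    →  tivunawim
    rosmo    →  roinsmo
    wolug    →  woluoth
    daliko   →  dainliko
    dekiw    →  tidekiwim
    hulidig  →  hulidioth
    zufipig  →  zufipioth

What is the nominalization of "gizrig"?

gizrioth

dekiw and hulidig both have last vowel 'i' yet inflect differently (tidekiwim, hulidioth), so the last vowel is not what conditions the rule; the final letter is.
"gizrig" ends in -g. The stems ending in -g (wolug → woluoth, hulidig → hulidioth, zufipig → zufipioth) drop the final letter and add -oth.
The other patterns: stems ending in -w add ti- … -im around the stem; stems ending in -o insert -in- after the first vowel.
So gizrig → gizrioth.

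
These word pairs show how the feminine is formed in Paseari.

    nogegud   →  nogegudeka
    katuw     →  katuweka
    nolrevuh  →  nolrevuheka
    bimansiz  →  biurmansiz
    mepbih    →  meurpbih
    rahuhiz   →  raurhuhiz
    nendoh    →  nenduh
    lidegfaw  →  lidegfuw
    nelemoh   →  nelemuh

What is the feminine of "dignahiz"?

diurgnahiz

nolrevuh and mepbih both end in -h yet inflect differently (nolrevuheka, meurpbih), so the final letter is not what conditions the rule; the last vowel is.
"dignahiz" has last vowel 'i'. The stems whose last vowel is 'i' (bimansiz → biurmansiz, mepbih → meurpbih, rahuhiz → raurhuhiz) insert -ur- after the first vowel.
The other patterns: stems whose last vowel is 'u' add -eka; stems whose last vowel is 'a' or 'o' change the last vowel to 'u'.
So dignahiz → diurgnahiz.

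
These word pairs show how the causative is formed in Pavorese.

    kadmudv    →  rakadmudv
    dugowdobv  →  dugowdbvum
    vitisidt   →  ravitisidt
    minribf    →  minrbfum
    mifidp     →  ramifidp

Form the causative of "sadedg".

rasadedg

"sadedg" has second-to-last letter 'd'. The stems whose second-to-last letter is 'd' (mifidp → ramifidp, kadmudv → rakadmudv, vitisidt → ravitisidt) add the prefix ra-.
The other pattern: stems whose second-to-last letter is 'b' delete the last vowel and add -um.
So sadedg → rasadedg.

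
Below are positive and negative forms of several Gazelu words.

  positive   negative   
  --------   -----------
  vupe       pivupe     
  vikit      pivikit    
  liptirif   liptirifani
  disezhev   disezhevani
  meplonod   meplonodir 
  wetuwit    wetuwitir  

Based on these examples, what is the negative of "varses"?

pivarses

vikit and wetuwit both end in -t yet inflect differently (pivikit, wetuwitir), so the final letter is not what conditions the rule; the first letter is.
"varses" begins with v-. The stems beginning with v- (vupe → pivupe, vikit → pivikit) add the prefix pi-.
The other patterns: stems beginning with d- or l- add -ani; stems beginning with m- or w- add -ir.
So varses → pivarses.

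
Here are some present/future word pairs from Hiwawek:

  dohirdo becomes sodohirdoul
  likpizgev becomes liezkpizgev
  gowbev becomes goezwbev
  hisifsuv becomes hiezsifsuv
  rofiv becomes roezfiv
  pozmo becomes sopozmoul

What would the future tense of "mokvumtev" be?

pozmo and gowbev both have 2 vowels yet inflect differently (sopozmoul, goezwbev), so the number of vowels is not what conditions the rule; the final letter is.
"mokvumtev" ends in -v. The stems ending in -v (gowbev → goezwbev, hisifsuv → hiezsifsuv, likpizgev → liezkpizgev) insert -ez- after the first vowel.
So mokvumtev → moezkvumtev.

moezkvumtev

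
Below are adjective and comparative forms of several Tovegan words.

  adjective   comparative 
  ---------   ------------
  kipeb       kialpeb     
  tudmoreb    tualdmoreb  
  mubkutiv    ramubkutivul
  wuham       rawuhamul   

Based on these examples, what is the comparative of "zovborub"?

zoalvborub

tudmoreb and mubkutiv both have 3 vowels yet inflect differently (tualdmoreb, ramubkutivul), so the number of vowels is not what conditions the rule; the final letter is.
"zovborub" ends in -b. The stems ending in -b (kipeb → kialpeb, tudmoreb → tualdmoreb) insert -al- after the first vowel.
The other pattern: stems ending in -m or -v add ra- … -ul around the stem.
So zovborub → zoalvborub.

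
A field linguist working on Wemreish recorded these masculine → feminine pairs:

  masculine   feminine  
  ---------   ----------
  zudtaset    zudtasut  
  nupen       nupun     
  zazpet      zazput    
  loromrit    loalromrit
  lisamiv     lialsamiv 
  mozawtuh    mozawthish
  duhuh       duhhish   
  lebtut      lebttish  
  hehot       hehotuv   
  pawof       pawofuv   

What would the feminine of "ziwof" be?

ziwofuv

"ziwof" has last vowel 'o'. The stems whose last vowel is 'o' (hehot → hehotuv, pawof → pawofuv) add -uv.
So ziwof → ziwofuv.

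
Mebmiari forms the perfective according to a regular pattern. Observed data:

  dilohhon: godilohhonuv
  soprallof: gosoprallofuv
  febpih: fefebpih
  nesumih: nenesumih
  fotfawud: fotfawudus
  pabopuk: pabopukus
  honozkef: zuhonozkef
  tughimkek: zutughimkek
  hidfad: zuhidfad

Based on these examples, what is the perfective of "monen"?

"monen" has last vowel 'e'. The stems whose last vowel is 'e' (honozkef → zuhonozkef, tughimkek → zutughimkek) add the prefix zu-.
So monen → zumonen.

zumonen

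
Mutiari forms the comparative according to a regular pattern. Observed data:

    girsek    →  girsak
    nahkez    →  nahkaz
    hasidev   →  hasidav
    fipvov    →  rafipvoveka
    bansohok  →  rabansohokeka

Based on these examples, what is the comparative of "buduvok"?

rabuduvokeka

hasidev and fipvov both end in -v yet inflect differently (hasidav, rafipvoveka), so the final letter is not what conditions the rule; the last vowel is.
"buduvok" has last vowel 'o'. The stems whose last vowel is 'o' (fipvov → rafipvoveka, bansohok → rabansohokeka) add ra- … -eka around the stem.
The other pattern: stems whose last vowel is 'e' change the last vowel to 'a'.
So buduvok → rabuduvokeka.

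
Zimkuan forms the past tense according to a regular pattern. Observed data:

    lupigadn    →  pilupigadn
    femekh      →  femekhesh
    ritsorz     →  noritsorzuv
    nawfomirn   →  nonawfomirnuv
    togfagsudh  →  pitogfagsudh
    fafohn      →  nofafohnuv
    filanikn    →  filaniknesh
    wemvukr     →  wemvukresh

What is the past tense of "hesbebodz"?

pihesbebodz

femekh and togfagsudh both end in -h yet inflect differently (femekhesh, pitogfagsudh), so the final letter is not what conditions the rule; the second-to-last letter is.
"hesbebodz" has second-to-last letter 'd'. The stems whose second-to-last letter is 'd' (togfagsudh → pitogfagsudh, lupigadn → pilupigadn) add the prefix pi-.
The other patterns: stems whose second-to-last letter is 'k' add -esh; stems whose second-to-last letter is 'h' or 'r' add no- … -uv around the stem.
So hesbebodz → pihesbebodz.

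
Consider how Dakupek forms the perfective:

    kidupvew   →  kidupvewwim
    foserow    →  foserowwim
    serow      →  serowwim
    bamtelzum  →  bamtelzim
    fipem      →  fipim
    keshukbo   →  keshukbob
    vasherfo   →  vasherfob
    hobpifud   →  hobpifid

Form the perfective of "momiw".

vasherfo and foserow both have last vowel 'o' yet inflect differently (vasherfob, foserowwim), so the last vowel is not what conditions the rule; the final letter is.
"momiw" ends in -w. The stems ending in -w (foserow → foserowwim, serow → serowwim, kidupvew → kidupvewwim) double the final consonant and add -im.
So momiw → momiwwim.

momiwwim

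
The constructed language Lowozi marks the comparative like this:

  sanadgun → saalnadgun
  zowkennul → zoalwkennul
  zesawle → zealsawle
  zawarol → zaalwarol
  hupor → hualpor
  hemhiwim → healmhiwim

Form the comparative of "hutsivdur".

Every pair shown (sanadgun → saalnadgun, zowkennul → zoalwkennul, zesawle → zealsawle, …) follows the same rule: insert -al- after the first vowel.
So hutsivdur → hualtsivdur.

hualtsivdur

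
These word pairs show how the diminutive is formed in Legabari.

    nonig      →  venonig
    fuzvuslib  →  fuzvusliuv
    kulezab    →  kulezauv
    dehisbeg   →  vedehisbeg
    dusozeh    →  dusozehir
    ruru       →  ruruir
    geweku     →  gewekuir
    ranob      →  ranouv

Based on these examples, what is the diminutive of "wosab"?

fuzvuslib and nonig both have last vowel 'i' yet inflect differently (fuzvusliuv, venonig), so the last vowel is not what conditions the rule; the final letter is.
"wosab" ends in -b. The stems ending in -b (ranob → ranouv, fuzvuslib → fuzvusliuv, kulezab → kulezauv) drop the final letter and add -uv.
So wosab → wosauv.

wosauv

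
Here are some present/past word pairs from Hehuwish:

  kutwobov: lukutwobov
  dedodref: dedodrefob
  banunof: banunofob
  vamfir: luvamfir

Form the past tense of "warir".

banunof and kutwobov both have last vowel 'o' yet inflect differently (banunofob, lukutwobov), so the last vowel is not what conditions the rule; the final letter is.
"warir" ends in -r. The one such stem in the data (vamfir → luvamfir) adds the prefix lu-, so the same rule applies.
The other pattern: stems ending in -f add -ob.
So warir → luwarir.

luwarir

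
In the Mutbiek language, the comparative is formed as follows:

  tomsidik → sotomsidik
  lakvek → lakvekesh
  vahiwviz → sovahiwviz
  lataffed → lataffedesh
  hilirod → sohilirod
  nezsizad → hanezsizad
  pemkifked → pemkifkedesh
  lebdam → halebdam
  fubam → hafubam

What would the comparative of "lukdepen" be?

nezsizad and lataffed both end in -d yet inflect differently (hanezsizad, lataffedesh), so the final letter is not what conditions the rule; the last vowel is.
"lukdepen" has last vowel 'e'. The stems whose last vowel is 'e' (lataffed → lataffedesh, pemkifked → pemkifkedesh, lakvek → lakvekesh) add -esh.
So lukdepen → lukdepenesh.

lukdepenesh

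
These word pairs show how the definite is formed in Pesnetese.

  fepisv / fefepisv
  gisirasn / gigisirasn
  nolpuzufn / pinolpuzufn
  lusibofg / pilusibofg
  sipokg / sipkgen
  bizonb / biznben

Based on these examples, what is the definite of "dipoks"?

"dipoks" has second-to-last letter 'k'. The one such stem in the data (sipokg → sipkgen) deletes the last vowel and adds -en (as does bizonb), so the same rule applies.
The other patterns: stems whose second-to-last letter is 's' repeat the first consonant+vowel as a prefix; stems whose second-to-last letter is 'f' add the prefix pi-.
So dipoks → dipksen.

dipksen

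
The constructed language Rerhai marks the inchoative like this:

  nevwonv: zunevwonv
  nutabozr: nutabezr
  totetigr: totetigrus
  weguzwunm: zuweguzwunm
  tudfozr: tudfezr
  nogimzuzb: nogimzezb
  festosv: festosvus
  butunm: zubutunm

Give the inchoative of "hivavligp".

hivavligpus

nevwonv and festosv both end in -v yet inflect differently (zunevwonv, festosvus), so the final letter is not what conditions the rule; the second-to-last letter is.
"hivavligp" has second-to-last letter 'g'. The one such stem in the data (totetigr → totetigrus) adds -us, so the same rule applies.
The other patterns: stems whose second-to-last letter is 'z' change the last vowel to 'e'; stems whose second-to-last letter is 'n' add the prefix zu-.
So hivavligp → hivavligpus.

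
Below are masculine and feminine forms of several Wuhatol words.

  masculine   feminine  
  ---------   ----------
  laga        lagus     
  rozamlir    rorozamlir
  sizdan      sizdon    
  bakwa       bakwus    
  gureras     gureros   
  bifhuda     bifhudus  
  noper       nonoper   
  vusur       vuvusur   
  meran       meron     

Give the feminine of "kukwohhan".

kukwohhon

laga and sizdan both have last vowel 'a' yet inflect differently (lagus, sizdon), so the last vowel is not what conditions the rule; the final letter is.
"kukwohhan" ends in -n. The stems ending in -n (sizdan → sizdon, meran → meron) change the last vowel to 'o'.
So kukwohhan → kukwohhon.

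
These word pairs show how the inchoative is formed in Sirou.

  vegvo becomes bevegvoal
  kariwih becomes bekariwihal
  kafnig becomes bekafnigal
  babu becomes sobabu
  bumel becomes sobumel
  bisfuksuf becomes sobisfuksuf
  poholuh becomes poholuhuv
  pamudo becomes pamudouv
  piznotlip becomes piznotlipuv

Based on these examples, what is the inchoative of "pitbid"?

"pitbid" begins with p-. The stems beginning with p- (poholuh → poholuhuv, pamudo → pamudouv, piznotlip → piznotlipuv) add -uv.
So pitbid → pitbiduv.

pitbiduv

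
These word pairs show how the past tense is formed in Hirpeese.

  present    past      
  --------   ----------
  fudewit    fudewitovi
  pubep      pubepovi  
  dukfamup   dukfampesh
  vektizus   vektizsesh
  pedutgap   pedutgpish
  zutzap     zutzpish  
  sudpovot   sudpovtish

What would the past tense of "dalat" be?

daltish

pubep and dukfamup both end in -p yet inflect differently (pubepovi, dukfampesh), so the final letter is not what conditions the rule; the last vowel is.
"dalat" has last vowel 'a'. The stems whose last vowel is 'a' (pedutgap → pedutgpish, zutzap → zutzpish) delete the last vowel and add -ish.
So dalat → daltish.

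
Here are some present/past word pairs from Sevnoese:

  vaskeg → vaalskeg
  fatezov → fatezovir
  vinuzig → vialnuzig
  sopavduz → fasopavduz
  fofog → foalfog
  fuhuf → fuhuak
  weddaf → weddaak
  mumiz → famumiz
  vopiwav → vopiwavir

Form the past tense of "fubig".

fualbig

fatezov and fofog both have last vowel 'o' yet inflect differently (fatezovir, foalfog), so the last vowel is not what conditions the rule; the final letter is.
"fubig" ends in -g. The stems ending in -g (vaskeg → vaalskeg, fofog → foalfog, vinuzig → vialnuzig) insert -al- after the first vowel.
The other patterns: stems ending in -v add -ir; stems ending in -f drop the final letter and add -ak; stems ending in -z add the prefix fa-.
So fubig → fualbig.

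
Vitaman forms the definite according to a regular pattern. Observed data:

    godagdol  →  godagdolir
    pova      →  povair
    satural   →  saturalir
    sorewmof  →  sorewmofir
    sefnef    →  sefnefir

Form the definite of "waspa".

Every pair shown (godagdol → godagdolir, pova → povair, satural → saturalir, …) follows the same rule: add -ir.
So waspa → waspair.

waspair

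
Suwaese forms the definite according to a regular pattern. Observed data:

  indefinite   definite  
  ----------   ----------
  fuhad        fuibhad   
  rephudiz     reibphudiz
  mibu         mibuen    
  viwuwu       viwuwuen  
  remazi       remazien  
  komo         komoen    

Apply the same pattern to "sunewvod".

rephudiz and remazi both have last vowel 'i' yet inflect differently (reibphudiz, remazien), so the last vowel is not what conditions the rule; whether the stem ends in a vowel or a consonant is.
"sunewvod" ends in a consonant. The stems ending in a consonant (fuhad → fuibhad, rephudiz → reibphudiz) insert -ib- after the first vowel.
So sunewvod → suibnewvod.

suibnewvod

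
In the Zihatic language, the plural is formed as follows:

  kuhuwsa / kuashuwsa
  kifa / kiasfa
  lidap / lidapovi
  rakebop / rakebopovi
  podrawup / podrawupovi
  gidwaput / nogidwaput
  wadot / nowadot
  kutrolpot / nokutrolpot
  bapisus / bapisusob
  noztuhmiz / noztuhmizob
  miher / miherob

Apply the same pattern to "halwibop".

halwibopovi

kuhuwsa and lidap both have last vowel 'a' yet inflect differently (kuashuwsa, lidapovi), so the last vowel is not what conditions the rule; the final letter is.
"halwibop" ends in -p. The stems ending in -p (lidap → lidapovi, rakebop → rakebopovi, podrawup → podrawupovi) add -ovi.
So halwibop → halwibopovi.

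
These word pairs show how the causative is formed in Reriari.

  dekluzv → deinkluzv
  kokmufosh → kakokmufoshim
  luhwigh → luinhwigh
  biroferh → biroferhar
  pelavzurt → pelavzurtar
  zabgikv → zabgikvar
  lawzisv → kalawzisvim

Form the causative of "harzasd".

zabgikv and lawzisv both end in -v yet inflect differently (zabgikvar, kalawzisvim), so the final letter is not what conditions the rule; the second-to-last letter is.
"harzasd" has second-to-last letter 's'. The stems whose second-to-last letter is 's' (lawzisv → kalawzisvim, kokmufosh → kakokmufoshim) add ka- … -im around the stem.
The other patterns: stems whose second-to-last letter is 'k' or 'r' add -ar; stems whose second-to-last letter is 'g' or 'z' insert -in- after the first vowel.
So harzasd → kaharzasdim.

kaharzasdim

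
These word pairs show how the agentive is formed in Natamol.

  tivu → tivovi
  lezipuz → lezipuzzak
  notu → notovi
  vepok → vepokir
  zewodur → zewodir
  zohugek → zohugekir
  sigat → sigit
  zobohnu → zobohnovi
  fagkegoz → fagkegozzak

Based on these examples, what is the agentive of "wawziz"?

lezipuz and tivu both have last vowel 'u' yet inflect differently (lezipuzzak, tivovi), so the last vowel is not what conditions the rule; the final letter is.
"wawziz" ends in -z. The stems ending in -z (fagkegoz → fagkegozzak, lezipuz → lezipuzzak) double the final consonant and add -ak.
So wawziz → wawzizzak.

wawzizzak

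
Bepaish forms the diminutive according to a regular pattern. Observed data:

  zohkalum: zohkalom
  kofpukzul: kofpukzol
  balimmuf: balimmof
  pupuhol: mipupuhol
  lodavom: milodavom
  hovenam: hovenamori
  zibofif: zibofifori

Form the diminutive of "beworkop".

mibeworkop

kofpukzul and pupuhol both end in -l yet inflect differently (kofpukzol, mipupuhol), so the final letter is not what conditions the rule; the last vowel is.
"beworkop" has last vowel 'o'. The stems whose last vowel is 'o' (pupuhol → mipupuhol, lodavom → milodavom) add the prefix mi-.
So beworkop → mibeworkop.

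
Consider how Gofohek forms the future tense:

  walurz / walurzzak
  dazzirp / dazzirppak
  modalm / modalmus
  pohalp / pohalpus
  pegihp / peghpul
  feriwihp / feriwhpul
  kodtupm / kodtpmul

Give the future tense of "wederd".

"wederd" has second-to-last letter 'r'. The stems whose second-to-last letter is 'r' (walurz → walurzzak, dazzirp → dazzirppak) double the final consonant and add -ak.
So wederd → wederddak.

wederddak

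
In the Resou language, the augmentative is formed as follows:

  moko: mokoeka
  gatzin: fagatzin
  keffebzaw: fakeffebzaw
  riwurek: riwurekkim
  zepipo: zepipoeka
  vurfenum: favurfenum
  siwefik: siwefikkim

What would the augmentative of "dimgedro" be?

siwefik and gatzin both have last vowel 'i' yet inflect differently (siwefikkim, fagatzin), so the last vowel is not what conditions the rule; the final letter is.
"dimgedro" ends in -o. The stems ending in -o (moko → mokoeka, zepipo → zepipoeka) add -eka.
So dimgedro → dimgedroeka.

dimgedroeka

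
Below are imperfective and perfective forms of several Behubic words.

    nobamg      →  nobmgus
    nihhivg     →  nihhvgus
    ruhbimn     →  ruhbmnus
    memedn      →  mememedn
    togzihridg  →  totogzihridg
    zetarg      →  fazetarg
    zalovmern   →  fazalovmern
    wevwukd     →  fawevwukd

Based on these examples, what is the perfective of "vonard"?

favonard

ruhbimn and memedn both end in -n yet inflect differently (ruhbmnus, mememedn), so the final letter is not what conditions the rule; the second-to-last letter is.
"vonard" has second-to-last letter 'r'. The stems whose second-to-last letter is 'r' (zetarg → fazetarg, zalovmern → fazalovmern) add the prefix fa-.
The other patterns: stems whose second-to-last letter is 'm' or 'v' delete the last vowel and add -us; stems whose second-to-last letter is 'd' repeat the first consonant+vowel as a prefix.
So vonard → favonard.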